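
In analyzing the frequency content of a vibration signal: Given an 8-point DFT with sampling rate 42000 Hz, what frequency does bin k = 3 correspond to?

The frequency of DFT bin k is: f_k = k * f_s / N
f_3 = 3 * 42000 / 8 = 15750 Hz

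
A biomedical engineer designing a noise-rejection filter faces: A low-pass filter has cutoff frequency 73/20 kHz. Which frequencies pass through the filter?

A low-pass filter passes all frequencies below the cutoff frequency 73/20 kHz and attenuates higher frequencies.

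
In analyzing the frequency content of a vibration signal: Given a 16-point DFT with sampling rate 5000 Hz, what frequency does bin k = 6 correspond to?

The frequency of DFT bin k is: f_k = k * f_s / N
f_6 = 6 * 5000 / 16 = 1875 Hz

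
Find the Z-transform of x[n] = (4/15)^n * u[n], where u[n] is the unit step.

The Z-transform of a^n * u[n] is z/(z-a) for |z| > |a|.
Here a = 4/15, so X(z) = z/(z - (4/15)) = 15z/(15z - 4)
ROC: |z| > 4/15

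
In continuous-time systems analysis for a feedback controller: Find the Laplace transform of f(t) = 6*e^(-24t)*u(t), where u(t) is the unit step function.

Standard Laplace transform pair:
e^(-at)*u(t) <-> 1/(s+a)
With a = 24: L{6*e^(-24t)*u(t)} = 6/(s+24), ROC: Re(s) > -24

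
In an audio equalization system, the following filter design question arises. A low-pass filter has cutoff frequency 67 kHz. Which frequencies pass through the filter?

A low-pass filter passes all frequencies below the cutoff frequency 67 kHz and attenuates higher frequencies.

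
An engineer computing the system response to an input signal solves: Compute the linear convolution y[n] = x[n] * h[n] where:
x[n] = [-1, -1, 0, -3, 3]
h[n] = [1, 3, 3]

y[n] = sum_k x[k]*h[n-k]. Output length = len(x) + len(h) - 1 = 5 + 3 - 1 = 7.
y[0] = -1*1 = -1
y[1] = -1*1 + -1*3 = -4
y[2] = 0*1 + -1*3 + -1*3 = -6
y[3] = -3*1 + 0*3 + -1*3 = -6
y[4] = 3*1 + -3*3 + 0*3 = -6
y[5] = 3*3 + -3*3 = 0
y[6] = 3*3 = 9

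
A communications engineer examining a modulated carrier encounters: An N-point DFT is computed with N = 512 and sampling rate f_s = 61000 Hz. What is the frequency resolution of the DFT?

DFT frequency resolution = f_s / N
= 61000 / 512 = 7625/64 Hz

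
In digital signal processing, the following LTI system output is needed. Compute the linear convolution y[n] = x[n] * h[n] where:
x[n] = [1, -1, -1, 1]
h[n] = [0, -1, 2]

y[n] = sum_k x[k]*h[n-k]. Output length = len(x) + len(h) - 1 = 4 + 3 - 1 = 6.
y[0] = 1*0 = 0
y[1] = -1*0 + 1*-1 = -1
y[2] = -1*0 + -1*-1 + 1*2 = 3
y[3] = 1*0 + -1*-1 + -1*2 = -1
y[4] = 1*-1 + -1*2 = -3
y[5] = 1*2 = 2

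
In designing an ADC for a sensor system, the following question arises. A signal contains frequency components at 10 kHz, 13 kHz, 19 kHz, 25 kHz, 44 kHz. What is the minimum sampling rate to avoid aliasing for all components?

The highest frequency component is f_max = 44 kHz.
Nyquist rate = 2 * f_max = 2 * 44 kHz = 88 kHz.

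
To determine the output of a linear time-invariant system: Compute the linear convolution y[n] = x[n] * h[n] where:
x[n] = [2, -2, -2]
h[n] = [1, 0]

y[n] = sum_k x[k]*h[n-k]. Output length = len(x) + len(h) - 1 = 3 + 2 - 1 = 4.
y[0] = 2*1 = 2
y[1] = -2*1 + 2*0 = -2
y[2] = -2*1 + -2*0 = -2
y[3] = -2*0 = 0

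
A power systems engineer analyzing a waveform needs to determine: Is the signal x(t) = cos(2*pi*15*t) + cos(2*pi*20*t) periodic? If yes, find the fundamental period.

f1 = 15 Hz, f2 = 20 Hz
Period T1 = 1/15, T2 = 1/20
Ratio T1/T2 = 20/15, which is rational.
The signal is periodic with fundamental period T = 1/GCD(15,20) = 1/5 s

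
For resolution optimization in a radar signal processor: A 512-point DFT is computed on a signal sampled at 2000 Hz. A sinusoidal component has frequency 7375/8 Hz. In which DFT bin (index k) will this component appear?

DFT frequency resolution = f_s/N = 2000/512 = 125/32 Hz
Bin index k = f_signal / resolution = 7375/8 / 125/32 = 236
The signal frequency 7375/8 Hz falls in DFT bin k = 236.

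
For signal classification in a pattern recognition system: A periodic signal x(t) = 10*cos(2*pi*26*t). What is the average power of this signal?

Average power of A*cos(wt) is A^2/2.
P = 10^2 / 2 = 100/2 = 50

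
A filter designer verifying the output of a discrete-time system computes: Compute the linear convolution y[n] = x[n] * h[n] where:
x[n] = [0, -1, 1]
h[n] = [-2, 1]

y[n] = sum_k x[k]*h[n-k]. Output length = len(x) + len(h) - 1 = 3 + 2 - 1 = 4.
y[0] = 0*-2 = 0
y[1] = -1*-2 + 0*1 = 2
y[2] = 1*-2 + -1*1 = -3
y[3] = 1*1 = 1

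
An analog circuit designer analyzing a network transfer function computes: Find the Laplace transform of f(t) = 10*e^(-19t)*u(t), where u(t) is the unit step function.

Standard Laplace transform pair:
e^(-at)*u(t) <-> 1/(s+a)
With a = 19: L{10*e^(-19t)*u(t)} = 10/(s+19), ROC: Re(s) > -19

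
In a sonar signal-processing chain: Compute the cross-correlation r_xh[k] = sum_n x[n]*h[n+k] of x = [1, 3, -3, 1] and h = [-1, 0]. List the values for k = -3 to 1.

Both sequences indexed from 0 and zero outside their support.
Lags with overlap: k = -3 to 1.
  r_xh[-3] = x[3]*h[0] = -1
  r_xh[-2] = x[2]*h[0] + x[3]*h[1] = 3
  r_xh[-1] = x[1]*h[0] + x[2]*h[1] = -3
  r_xh[0] = x[0]*h[0] + x[1]*h[1] = -1
  r_xh[1] = x[0]*h[1] = 0
r_xh = [-1, 3, -3, -1, 0] (for k = -3, ..., 1)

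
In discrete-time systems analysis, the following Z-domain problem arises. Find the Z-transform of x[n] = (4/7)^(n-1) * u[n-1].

Time-shifting property: if X(z) = Z{x[n]}, then Z{x[n-d]} = z^(-d) * X(z)
X(z) = z/(z - 4/7) for x[n] = (4/7)^n * u[n]
Z{x[n-1]} = z^(-1) * z/(z - 4/7) = 1/(z - 4/7)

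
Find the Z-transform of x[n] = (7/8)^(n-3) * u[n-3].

Time-shifting property: if X(z) = Z{x[n]}, then Z{x[n-d]} = z^(-d) * X(z)
X(z) = z/(z - 7/8) for x[n] = (7/8)^n * u[n]
Z{x[n-3]} = z^(-3) * z/(z - 7/8) = z^(-2)/(z - 7/8)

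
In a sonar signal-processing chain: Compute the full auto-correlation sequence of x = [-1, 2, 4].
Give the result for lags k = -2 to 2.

r_xx[k] = sum_m x[m]*x[m+k], indexed from 0, for k = -2 to 2:
  r_xx[-2] = x[2]*x[0] = -4
  r_xx[-1] = x[1]*x[0] + x[2]*x[1] = 6
  r_xx[0] = x[0]*x[0] + x[1]*x[1] + x[2]*x[2] = 21
  r_xx[1] = x[0]*x[1] + x[1]*x[2] = 6
  r_xx[2] = x[0]*x[2] = -4
r_xx = [-4, 6, 21, 6, -4]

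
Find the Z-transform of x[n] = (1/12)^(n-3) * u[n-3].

Time-shifting property: if X(z) = Z{x[n]}, then Z{x[n-d]} = z^(-d) * X(z)
X(z) = z/(z - 1/12) for x[n] = (1/12)^n * u[n]
Z{x[n-3]} = z^(-3) * z/(z - 1/12) = z^(-2)/(z - 1/12)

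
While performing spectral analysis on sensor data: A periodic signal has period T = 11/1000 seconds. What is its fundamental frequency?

The fundamental frequency is the reciprocal of the period.
f = 1/T = 1/(11/1000) = 1000/11 Hz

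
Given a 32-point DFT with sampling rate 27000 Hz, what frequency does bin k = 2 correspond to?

The frequency of DFT bin k is: f_k = k * f_s / N
f_2 = 2 * 27000 / 32 = 3375/2 Hz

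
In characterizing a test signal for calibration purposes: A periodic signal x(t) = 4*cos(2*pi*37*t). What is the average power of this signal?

Average power of A*cos(wt) is A^2/2.
P = 4^2 / 2 = 16/2 = 8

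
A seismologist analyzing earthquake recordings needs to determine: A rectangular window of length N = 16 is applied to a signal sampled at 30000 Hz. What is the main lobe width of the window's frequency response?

For a rectangular window of length N,
the main lobe width in frequency is 2*f_s/N.
= 2*30000/16 = 3750 Hz
This determines the minimum frequency separation for resolving two sinusoids.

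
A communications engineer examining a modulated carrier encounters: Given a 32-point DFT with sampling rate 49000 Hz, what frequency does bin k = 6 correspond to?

The frequency of DFT bin k is: f_k = k * f_s / N
f_6 = 6 * 49000 / 32 = 18375/2 Hz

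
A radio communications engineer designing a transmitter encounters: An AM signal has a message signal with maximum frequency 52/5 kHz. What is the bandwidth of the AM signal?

In AM (double-sideband), the bandwidth is twice the message frequency.
BW = 2 * f_m = 2 * 52/5 kHz = 104/5 kHz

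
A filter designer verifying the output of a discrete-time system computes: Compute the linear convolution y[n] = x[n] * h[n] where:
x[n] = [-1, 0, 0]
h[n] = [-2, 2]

y[n] = sum_k x[k]*h[n-k]. Output length = len(x) + len(h) - 1 = 3 + 2 - 1 = 4.
y[0] = -1*-2 = 2
y[1] = 0*-2 + -1*2 = -2
y[2] = 0*-2 + 0*2 = 0
y[3] = 0*2 = 0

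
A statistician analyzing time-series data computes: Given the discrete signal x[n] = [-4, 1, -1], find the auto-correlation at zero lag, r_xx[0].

The auto-correlation at zero lag r_xx[0] equals the signal energy.
r_xx[0] = sum of x[n]^2 = (-4)^2 + 1^2 + (-1)^2
= 16 + 1 + 1 = 18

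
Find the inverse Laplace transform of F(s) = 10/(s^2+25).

Standard pair: w/(s^2+w^2) <-> sin(wt)*u(t)
Recognize w^2 = 25, so w = 5; numerator 10 = 2*5.
f(t) = 2*sin(5t)*u(t)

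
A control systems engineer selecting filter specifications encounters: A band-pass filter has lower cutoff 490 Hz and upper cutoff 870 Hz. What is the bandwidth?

Bandwidth = f_high - f_low
= 870 Hz - 490 Hz = 380 Hz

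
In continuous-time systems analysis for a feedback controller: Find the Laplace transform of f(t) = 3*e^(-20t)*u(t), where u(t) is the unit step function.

Standard Laplace transform pair:
e^(-at)*u(t) <-> 1/(s+a)
With a = 20: L{3*e^(-20t)*u(t)} = 3/(s+20), ROC: Re(s) > -20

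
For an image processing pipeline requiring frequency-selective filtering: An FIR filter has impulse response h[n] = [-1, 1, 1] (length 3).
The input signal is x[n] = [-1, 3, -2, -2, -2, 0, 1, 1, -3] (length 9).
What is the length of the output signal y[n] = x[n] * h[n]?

For linear convolution, the output length is:
len(y) = len(x) + len(h) - 1 = 9 + 3 - 1 = 11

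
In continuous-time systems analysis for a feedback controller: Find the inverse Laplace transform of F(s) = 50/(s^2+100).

Standard pair: w/(s^2+w^2) <-> sin(wt)*u(t)
Recognize w^2 = 100, so w = 10; numerator 50 = 5*10.
f(t) = 5*sin(10t)*u(t)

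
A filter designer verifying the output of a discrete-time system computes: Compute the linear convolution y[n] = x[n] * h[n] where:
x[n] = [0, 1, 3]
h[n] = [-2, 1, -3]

y[n] = sum_k x[k]*h[n-k]. Output length = len(x) + len(h) - 1 = 3 + 3 - 1 = 5.
y[0] = 0*-2 = 0
y[1] = 1*-2 + 0*1 = -2
y[2] = 3*-2 + 1*1 + 0*-3 = -5
y[3] = 3*1 + 1*-3 = 0
y[4] = 3*-3 = -9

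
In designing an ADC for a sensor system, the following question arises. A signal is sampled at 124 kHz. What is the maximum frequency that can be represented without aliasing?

The maximum frequency that can be represented without aliasing
is the Nyquist frequency: f_max = f_s / 2 = 124 kHz / 2 = 62 kHz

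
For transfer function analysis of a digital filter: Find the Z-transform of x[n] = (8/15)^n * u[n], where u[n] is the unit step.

The Z-transform of a^n * u[n] is z/(z-a) for |z| > |a|.
Here a = 8/15, so X(z) = z/(z - (8/15)) = 15z/(15z - 8)
ROC: |z| > 8/15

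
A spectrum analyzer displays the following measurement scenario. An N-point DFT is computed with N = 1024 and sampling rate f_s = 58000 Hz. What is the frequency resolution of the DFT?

DFT frequency resolution = f_s / N
= 58000 / 1024 = 3625/64 Hz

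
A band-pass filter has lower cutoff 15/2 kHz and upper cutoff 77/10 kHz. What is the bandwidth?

Bandwidth = f_high - f_low
= 77/10 kHz - 15/2 kHz = 1/5 kHz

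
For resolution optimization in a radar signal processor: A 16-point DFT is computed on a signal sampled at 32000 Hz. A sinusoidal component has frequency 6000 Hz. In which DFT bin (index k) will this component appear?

DFT frequency resolution = f_s/N = 32000/16 = 2000 Hz
Bin index k = f_signal / resolution = 6000 / 2000 = 3
The signal frequency 6000 Hz falls in DFT bin k = 3.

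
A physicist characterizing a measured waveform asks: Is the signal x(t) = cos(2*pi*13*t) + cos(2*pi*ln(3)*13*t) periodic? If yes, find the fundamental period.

f1 = 13 Hz, f2 = 13*ln(3) Hz
Ratio f2/f1 = ln(3), which is irrational.
Since the frequency ratio is irrational, no common period exists.
The signal is not periodic.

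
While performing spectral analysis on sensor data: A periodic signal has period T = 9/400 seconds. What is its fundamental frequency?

The fundamental frequency is the reciprocal of the period.
f = 1/T = 1/(9/400) = 400/9 Hz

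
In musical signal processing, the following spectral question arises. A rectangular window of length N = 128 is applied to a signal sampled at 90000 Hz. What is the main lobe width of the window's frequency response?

For a rectangular window of length N,
the main lobe width in frequency is 2*f_s/N.
= 2*90000/128 = 5625/4 Hz
This determines the minimum frequency separation for resolving two sinusoids.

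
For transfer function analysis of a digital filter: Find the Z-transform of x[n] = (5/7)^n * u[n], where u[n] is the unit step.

The Z-transform of a^n * u[n] is z/(z-a) for |z| > |a|.
Here a = 5/7, so X(z) = z/(z - (5/7)) = 7z/(7z - 5)
ROC: |z| > 5/7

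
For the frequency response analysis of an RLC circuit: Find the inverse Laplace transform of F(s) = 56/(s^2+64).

Standard pair: w/(s^2+w^2) <-> sin(wt)*u(t)
Recognize w^2 = 64, so w = 8; numerator 56 = 7*8.
f(t) = 7*sin(8t)*u(t)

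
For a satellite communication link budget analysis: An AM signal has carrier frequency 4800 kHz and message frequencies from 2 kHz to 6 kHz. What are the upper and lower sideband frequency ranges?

Upper sideband (USB) = fc + [fm_low, fm_high] = 4800 + [2, 6] = [4802, 4806] kHz
Lower sideband (LSB) = fc - [fm_high, fm_low] = 4800 - [6, 2] = [4794, 4798] kHz
Total occupied spectrum: 4794 kHz to 4806 kHz (plus carrier at 4800 kHz)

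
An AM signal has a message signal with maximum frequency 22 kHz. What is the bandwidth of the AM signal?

In AM (double-sideband), the bandwidth is twice the message frequency.
BW = 2 * f_m = 2 * 22 kHz = 44 kHz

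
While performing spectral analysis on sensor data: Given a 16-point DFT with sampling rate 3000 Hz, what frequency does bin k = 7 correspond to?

The frequency of DFT bin k is: f_k = k * f_s / N
f_7 = 7 * 3000 / 16 = 2625/2 Hz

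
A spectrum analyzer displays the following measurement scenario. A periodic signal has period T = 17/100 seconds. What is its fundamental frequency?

The fundamental frequency is the reciprocal of the period.
f = 1/T = 1/(17/100) = 100/17 Hz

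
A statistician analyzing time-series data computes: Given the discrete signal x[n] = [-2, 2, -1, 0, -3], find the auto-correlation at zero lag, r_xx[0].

The auto-correlation at zero lag r_xx[0] equals the signal energy.
r_xx[0] = sum of x[n]^2 = (-2)^2 + 2^2 + (-1)^2 + 0^2 + (-3)^2
= 4 + 4 + 1 + 0 + 9 = 18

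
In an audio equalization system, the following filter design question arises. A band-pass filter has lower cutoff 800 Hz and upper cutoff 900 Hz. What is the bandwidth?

Bandwidth = f_high - f_low
= 900 Hz - 800 Hz = 100 Hz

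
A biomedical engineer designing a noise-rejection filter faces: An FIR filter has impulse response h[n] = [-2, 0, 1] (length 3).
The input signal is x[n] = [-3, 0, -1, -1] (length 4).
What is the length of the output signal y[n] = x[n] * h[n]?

For linear convolution, the output length is:
len(y) = len(x) + len(h) - 1 = 4 + 3 - 1 = 6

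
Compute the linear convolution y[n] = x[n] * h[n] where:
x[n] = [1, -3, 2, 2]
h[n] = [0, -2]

y[n] = sum_k x[k]*h[n-k]. Output length = len(x) + len(h) - 1 = 4 + 2 - 1 = 5.
y[0] = 1*0 = 0
y[1] = -3*0 + 1*-2 = -2
y[2] = 2*0 + -3*-2 = 6
y[3] = 2*0 + 2*-2 = -4
y[4] = 2*-2 = -4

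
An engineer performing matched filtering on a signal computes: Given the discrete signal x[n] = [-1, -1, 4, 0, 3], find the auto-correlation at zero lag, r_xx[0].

The auto-correlation at zero lag r_xx[0] equals the signal energy.
r_xx[0] = sum of x[n]^2 = (-1)^2 + (-1)^2 + 4^2 + 0^2 + 3^2
= 1 + 1 + 16 + 0 + 9 = 27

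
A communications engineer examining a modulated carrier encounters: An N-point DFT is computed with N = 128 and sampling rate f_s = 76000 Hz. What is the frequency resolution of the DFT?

DFT frequency resolution = f_s / N
= 76000 / 128 = 2375/4 Hz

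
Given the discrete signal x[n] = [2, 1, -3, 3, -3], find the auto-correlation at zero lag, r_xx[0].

The auto-correlation at zero lag r_xx[0] equals the signal energy.
r_xx[0] = sum of x[n]^2 = 2^2 + 1^2 + (-3)^2 + 3^2 + (-3)^2
= 4 + 1 + 9 + 9 + 9 = 32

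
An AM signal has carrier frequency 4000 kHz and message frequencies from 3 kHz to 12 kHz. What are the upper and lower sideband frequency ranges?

Upper sideband (USB) = fc + [fm_low, fm_high] = 4000 + [3, 12] = [4003, 4012] kHz
Lower sideband (LSB) = fc - [fm_high, fm_low] = 4000 - [12, 3] = [3988, 3997] kHz
Total occupied spectrum: 3988 kHz to 4012 kHz (plus carrier at 4000 kHz)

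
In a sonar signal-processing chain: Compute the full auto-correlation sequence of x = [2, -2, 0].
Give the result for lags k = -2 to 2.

r_xx[k] = sum_m x[m]*x[m+k], indexed from 0, for k = -2 to 2:
  r_xx[-2] = x[2]*x[0] = 0
  r_xx[-1] = x[1]*x[0] + x[2]*x[1] = -4
  r_xx[0] = x[0]*x[0] + x[1]*x[1] + x[2]*x[2] = 8
  r_xx[1] = x[0]*x[1] + x[1]*x[2] = -4
  r_xx[2] = x[0]*x[2] = 0
r_xx = [0, -4, 8, -4, 0]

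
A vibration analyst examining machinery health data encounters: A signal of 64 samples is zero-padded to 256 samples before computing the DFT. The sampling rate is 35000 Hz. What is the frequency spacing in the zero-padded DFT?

Original DFT: N = 64, resolution = f_s/N = 35000/64 = 4375/8 Hz
Zero-padded DFT: N = 256, resolution = f_s/N = 35000/256 = 4375/32 Hz
Zero-padding interpolates the spectrum (finer frequency grid)
but does NOT improve the true spectral resolution (ability to resolve close frequencies).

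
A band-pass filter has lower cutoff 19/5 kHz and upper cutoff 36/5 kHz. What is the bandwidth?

Bandwidth = f_high - f_low
= 36/5 kHz - 19/5 kHz = 17/5 kHz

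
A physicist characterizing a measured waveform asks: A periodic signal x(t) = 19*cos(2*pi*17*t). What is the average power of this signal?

Average power of A*cos(wt) is A^2/2.
P = 19^2 / 2 = 361/2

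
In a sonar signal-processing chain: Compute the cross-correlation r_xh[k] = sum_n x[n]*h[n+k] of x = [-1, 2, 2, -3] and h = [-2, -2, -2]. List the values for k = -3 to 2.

Both sequences indexed from 0 and zero outside their support.
Lags with overlap: k = -3 to 2.
  r_xh[-3] = x[3]*h[0] = 6
  r_xh[-2] = x[2]*h[0] + x[3]*h[1] = 2
  r_xh[-1] = x[1]*h[0] + x[2]*h[1] + x[3]*h[2] = -2
  r_xh[0] = x[0]*h[0] + x[1]*h[1] + x[2]*h[2] = -6
  r_xh[1] = x[0]*h[1] + x[1]*h[2] = -2
  r_xh[2] = x[0]*h[2] = 2
r_xh = [6, 2, -2, -6, -2, 2] (for k = -3, ..., 2)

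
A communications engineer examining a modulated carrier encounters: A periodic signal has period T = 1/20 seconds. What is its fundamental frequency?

The fundamental frequency is the reciprocal of the period.
f = 1/T = 1/(1/20) = 20 Hz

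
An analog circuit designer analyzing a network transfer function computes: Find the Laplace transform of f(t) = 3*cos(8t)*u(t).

Standard pair: cos(wt)*u(t) <-> s/(s^2+w^2)
With w = 8: L{3*cos(8t)*u(t)} = 3s/(s^2+64)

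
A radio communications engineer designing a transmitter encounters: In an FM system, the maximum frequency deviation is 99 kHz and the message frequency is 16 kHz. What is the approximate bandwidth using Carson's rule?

Carson's rule: BW = 2*(delta_f + f_m)
= 2*(99 + 16) kHz = 230 kHz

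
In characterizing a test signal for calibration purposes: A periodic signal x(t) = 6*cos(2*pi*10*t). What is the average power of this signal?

Average power of A*cos(wt) is A^2/2.
P = 6^2 / 2 = 36/2 = 18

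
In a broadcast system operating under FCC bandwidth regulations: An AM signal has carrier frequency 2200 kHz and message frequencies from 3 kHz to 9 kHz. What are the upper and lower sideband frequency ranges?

Upper sideband (USB) = fc + [fm_low, fm_high] = 2200 + [3, 9] = [2203, 2209] kHz
Lower sideband (LSB) = fc - [fm_high, fm_low] = 2200 - [9, 3] = [2191, 2197] kHz
Total occupied spectrum: 2191 kHz to 2209 kHz (plus carrier at 2200 kHz)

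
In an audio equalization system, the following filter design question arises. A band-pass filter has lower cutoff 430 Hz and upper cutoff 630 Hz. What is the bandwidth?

Bandwidth = f_high - f_low
= 630 Hz - 430 Hz = 200 Hz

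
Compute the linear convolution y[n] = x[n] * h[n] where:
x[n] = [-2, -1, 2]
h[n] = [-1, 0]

y[n] = sum_k x[k]*h[n-k]. Output length = len(x) + len(h) - 1 = 3 + 2 - 1 = 4.
y[0] = -2*-1 = 2
y[1] = -1*-1 + -2*0 = 1
y[2] = 2*-1 + -1*0 = -2
y[3] = 2*0 = 0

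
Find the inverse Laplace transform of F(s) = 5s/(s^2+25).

Standard pair: s/(s^2+w^2) <-> cos(wt)*u(t)
With k=5, w=5: f(t) = 5*cos(5t)*u(t)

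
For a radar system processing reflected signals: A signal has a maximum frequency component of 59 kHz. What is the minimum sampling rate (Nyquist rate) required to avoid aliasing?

By the Nyquist-Shannon sampling theorem,
the minimum sampling rate (Nyquist rate) must be at least 2 * f_max.
Nyquist rate = 2 * 59 kHz = 118 kHz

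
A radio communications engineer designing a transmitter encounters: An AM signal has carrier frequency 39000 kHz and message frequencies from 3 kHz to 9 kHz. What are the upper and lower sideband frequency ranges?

Upper sideband (USB) = fc + [fm_low, fm_high] = 39000 + [3, 9] = [39003, 39009] kHz
Lower sideband (LSB) = fc - [fm_high, fm_low] = 39000 - [9, 3] = [38991, 38997] kHz
Total occupied spectrum: 38991 kHz to 39009 kHz (plus carrier at 39000 kHz)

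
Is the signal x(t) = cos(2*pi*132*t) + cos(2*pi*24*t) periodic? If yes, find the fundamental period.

f1 = 132 Hz, f2 = 24 Hz
Period T1 = 1/132, T2 = 1/24
Ratio T1/T2 = 24/132, which is rational.
The signal is periodic with fundamental period T = 1/GCD(132,24) = 1/12 s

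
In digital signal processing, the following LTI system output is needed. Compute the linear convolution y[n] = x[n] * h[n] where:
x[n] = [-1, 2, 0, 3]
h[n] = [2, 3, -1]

y[n] = sum_k x[k]*h[n-k]. Output length = len(x) + len(h) - 1 = 4 + 3 - 1 = 6.
y[0] = -1*2 = -2
y[1] = 2*2 + -1*3 = 1
y[2] = 0*2 + 2*3 + -1*-1 = 7
y[3] = 3*2 + 0*3 + 2*-1 = 4
y[4] = 3*3 + 0*-1 = 9
y[5] = 3*-1 = -3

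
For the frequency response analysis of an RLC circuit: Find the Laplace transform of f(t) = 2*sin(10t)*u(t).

Standard pair: sin(wt)*u(t) <-> w/(s^2+w^2)
With w = 10: L{2*sin(10t)*u(t)} = 20/(s^2+100)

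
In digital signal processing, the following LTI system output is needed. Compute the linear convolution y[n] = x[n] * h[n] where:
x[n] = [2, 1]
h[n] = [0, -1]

y[n] = sum_k x[k]*h[n-k]. Output length = len(x) + len(h) - 1 = 2 + 2 - 1 = 3.
y[0] = 2*0 = 0
y[1] = 1*0 + 2*-1 = -2
y[2] = 1*-1 = -1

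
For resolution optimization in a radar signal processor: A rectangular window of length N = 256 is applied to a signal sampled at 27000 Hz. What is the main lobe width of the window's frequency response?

For a rectangular window of length N,
the main lobe width in frequency is 2*f_s/N.
= 2*27000/256 = 3375/16 Hz
This determines the minimum frequency separation for resolving two sinusoids.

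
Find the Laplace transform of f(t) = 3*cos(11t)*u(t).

Standard pair: cos(wt)*u(t) <-> s/(s^2+w^2)
With w = 11: L{3*cos(11t)*u(t)} = 3s/(s^2+121)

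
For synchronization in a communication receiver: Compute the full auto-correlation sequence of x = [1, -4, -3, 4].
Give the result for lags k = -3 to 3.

r_xx[k] = sum_m x[m]*x[m+k], indexed from 0, for k = -3 to 3:
  r_xx[-3] = x[3]*x[0] = 4
  r_xx[-2] = x[2]*x[0] + x[3]*x[1] = -19
  r_xx[-1] = x[1]*x[0] + x[2]*x[1] + x[3]*x[2] = -4
  r_xx[0] = x[0]*x[0] + x[1]*x[1] + x[2]*x[2] + x[3]*x[3] = 42
  r_xx[1] = x[0]*x[1] + x[1]*x[2] + x[2]*x[3] = -4
  r_xx[2] = x[0]*x[2] + x[1]*x[3] = -19
  r_xx[3] = x[0]*x[3] = 4
r_xx = [4, -19, -4, 42, -4, -19, 4]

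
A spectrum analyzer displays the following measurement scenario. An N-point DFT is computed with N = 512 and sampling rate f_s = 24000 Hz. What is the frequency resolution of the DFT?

DFT frequency resolution = f_s / N
= 24000 / 512 = 375/8 Hz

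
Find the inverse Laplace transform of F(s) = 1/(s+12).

Standard pair: k/(s+a) <-> k*e^(-at)*u(t)
With k=1, a=12: f(t) = e^(-12t)*u(t)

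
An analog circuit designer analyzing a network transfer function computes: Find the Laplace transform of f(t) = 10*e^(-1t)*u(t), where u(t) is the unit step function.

Standard Laplace transform pair:
e^(-at)*u(t) <-> 1/(s+a)
With a = 1: L{10*e^(-1t)*u(t)} = 10/(s+1), ROC: Re(s) > -1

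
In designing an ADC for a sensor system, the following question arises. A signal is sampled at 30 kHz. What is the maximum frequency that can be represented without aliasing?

The maximum frequency that can be represented without aliasing
is the Nyquist frequency: f_max = f_s / 2 = 30 kHz / 2 = 15 kHz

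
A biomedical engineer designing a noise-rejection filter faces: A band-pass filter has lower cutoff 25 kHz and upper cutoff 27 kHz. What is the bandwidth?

Bandwidth = f_high - f_low
= 27 kHz - 25 kHz = 2 kHz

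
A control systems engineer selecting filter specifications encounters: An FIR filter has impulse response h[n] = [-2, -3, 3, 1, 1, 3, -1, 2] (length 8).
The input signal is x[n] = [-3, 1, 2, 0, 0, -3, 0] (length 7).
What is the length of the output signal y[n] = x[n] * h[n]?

For linear convolution, the output length is:
len(y) = len(x) + len(h) - 1 = 7 + 8 - 1 = 14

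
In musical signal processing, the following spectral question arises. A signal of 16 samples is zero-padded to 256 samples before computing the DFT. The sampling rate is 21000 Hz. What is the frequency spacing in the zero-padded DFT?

Original DFT: N = 16, resolution = f_s/N = 21000/16 = 2625/2 Hz
Zero-padded DFT: N = 256, resolution = f_s/N = 21000/256 = 2625/32 Hz
Zero-padding interpolates the spectrum (finer frequency grid)
but does NOT improve the true spectral resolution (ability to resolve close frequencies).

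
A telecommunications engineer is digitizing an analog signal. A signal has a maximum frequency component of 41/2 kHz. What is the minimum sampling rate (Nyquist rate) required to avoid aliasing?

By the Nyquist-Shannon sampling theorem,
the minimum sampling rate (Nyquist rate) must be at least 2 * f_max.
Nyquist rate = 2 * 41/2 kHz = 41 kHz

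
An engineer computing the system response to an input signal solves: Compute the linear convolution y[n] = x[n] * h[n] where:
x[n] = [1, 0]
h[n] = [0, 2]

y[n] = sum_k x[k]*h[n-k]. Output length = len(x) + len(h) - 1 = 2 + 2 - 1 = 3.
y[0] = 1*0 = 0
y[1] = 0*0 + 1*2 = 2
y[2] = 0*2 = 0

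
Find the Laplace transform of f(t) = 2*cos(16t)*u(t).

Standard pair: cos(wt)*u(t) <-> s/(s^2+w^2)
With w = 16: L{2*cos(16t)*u(t)} = 2s/(s^2+256)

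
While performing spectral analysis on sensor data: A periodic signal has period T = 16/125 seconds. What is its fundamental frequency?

The fundamental frequency is the reciprocal of the period.
f = 1/T = 1/(16/125) = 125/16 Hz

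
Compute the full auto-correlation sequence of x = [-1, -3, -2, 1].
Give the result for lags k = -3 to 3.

r_xx[k] = sum_m x[m]*x[m+k], indexed from 0, for k = -3 to 3:
  r_xx[-3] = x[3]*x[0] = -1
  r_xx[-2] = x[2]*x[0] + x[3]*x[1] = -1
  r_xx[-1] = x[1]*x[0] + x[2]*x[1] + x[3]*x[2] = 7
  r_xx[0] = x[0]*x[0] + x[1]*x[1] + x[2]*x[2] + x[3]*x[3] = 15
  r_xx[1] = x[0]*x[1] + x[1]*x[2] + x[2]*x[3] = 7
  r_xx[2] = x[0]*x[2] + x[1]*x[3] = -1
  r_xx[3] = x[0]*x[3] = -1
r_xx = [-1, -1, 7, 15, 7, -1, -1]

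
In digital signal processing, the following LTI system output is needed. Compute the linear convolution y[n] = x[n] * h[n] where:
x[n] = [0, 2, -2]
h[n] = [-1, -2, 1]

y[n] = sum_k x[k]*h[n-k]. Output length = len(x) + len(h) - 1 = 3 + 3 - 1 = 5.
y[0] = 0*-1 = 0
y[1] = 2*-1 + 0*-2 = -2
y[2] = -2*-1 + 2*-2 + 0*1 = -2
y[3] = -2*-2 + 2*1 = 6
y[4] = -2*1 = -2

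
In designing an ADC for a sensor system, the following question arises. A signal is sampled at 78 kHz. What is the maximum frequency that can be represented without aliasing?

The maximum frequency that can be represented without aliasing
is the Nyquist frequency: f_max = f_s / 2 = 78 kHz / 2 = 39 kHz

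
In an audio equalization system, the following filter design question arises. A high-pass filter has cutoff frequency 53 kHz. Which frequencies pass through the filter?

A high-pass filter passes all frequencies above the cutoff frequency 53 kHz and attenuates lower frequencies.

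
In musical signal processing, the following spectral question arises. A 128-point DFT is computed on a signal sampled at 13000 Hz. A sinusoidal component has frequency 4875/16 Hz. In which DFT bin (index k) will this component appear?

DFT frequency resolution = f_s/N = 13000/128 = 1625/16 Hz
Bin index k = f_signal / resolution = 4875/16 / 1625/16 = 3
The signal frequency 4875/16 Hz falls in DFT bin k = 3.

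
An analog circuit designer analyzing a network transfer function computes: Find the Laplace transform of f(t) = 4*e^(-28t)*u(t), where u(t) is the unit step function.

Standard Laplace transform pair:
e^(-at)*u(t) <-> 1/(s+a)
With a = 28: L{4*e^(-28t)*u(t)} = 4/(s+28), ROC: Re(s) > -28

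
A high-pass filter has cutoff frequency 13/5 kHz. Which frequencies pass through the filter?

A high-pass filter passes all frequencies above the cutoff frequency 13/5 kHz and attenuates lower frequencies.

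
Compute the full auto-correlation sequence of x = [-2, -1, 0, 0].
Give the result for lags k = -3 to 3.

r_xx[k] = sum_m x[m]*x[m+k], indexed from 0, for k = -3 to 3:
  r_xx[-3] = x[3]*x[0] = 0
  r_xx[-2] = x[2]*x[0] + x[3]*x[1] = 0
  r_xx[-1] = x[1]*x[0] + x[2]*x[1] + x[3]*x[2] = 2
  r_xx[0] = x[0]*x[0] + x[1]*x[1] + x[2]*x[2] + x[3]*x[3] = 5
  r_xx[1] = x[0]*x[1] + x[1]*x[2] + x[2]*x[3] = 2
  r_xx[2] = x[0]*x[2] + x[1]*x[3] = 0
  r_xx[3] = x[0]*x[3] = 0
r_xx = [0, 0, 2, 5, 2, 0, 0]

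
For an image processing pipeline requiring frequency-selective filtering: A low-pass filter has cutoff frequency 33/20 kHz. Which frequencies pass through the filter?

A low-pass filter passes all frequencies below the cutoff frequency 33/20 kHz and attenuates higher frequencies.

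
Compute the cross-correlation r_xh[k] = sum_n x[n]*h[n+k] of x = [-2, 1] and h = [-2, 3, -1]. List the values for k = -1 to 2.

Both sequences indexed from 0 and zero outside their support.
Lags with overlap: k = -1 to 2.
  r_xh[-1] = x[1]*h[0] = -2
  r_xh[0] = x[0]*h[0] + x[1]*h[1] = 7
  r_xh[1] = x[0]*h[1] + x[1]*h[2] = -7
  r_xh[2] = x[0]*h[2] = 2
r_xh = [-2, 7, -7, 2] (for k = -1, ..., 2)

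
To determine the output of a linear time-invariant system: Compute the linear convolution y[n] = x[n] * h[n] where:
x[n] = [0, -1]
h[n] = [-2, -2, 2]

y[n] = sum_k x[k]*h[n-k]. Output length = len(x) + len(h) - 1 = 2 + 3 - 1 = 4.
y[0] = 0*-2 = 0
y[1] = -1*-2 + 0*-2 = 2
y[2] = -1*-2 + 0*2 = 2
y[3] = -1*2 = -2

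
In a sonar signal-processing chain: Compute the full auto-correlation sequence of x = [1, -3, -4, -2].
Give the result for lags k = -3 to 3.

r_xx[k] = sum_m x[m]*x[m+k], indexed from 0, for k = -3 to 3:
  r_xx[-3] = x[3]*x[0] = -2
  r_xx[-2] = x[2]*x[0] + x[3]*x[1] = 2
  r_xx[-1] = x[1]*x[0] + x[2]*x[1] + x[3]*x[2] = 17
  r_xx[0] = x[0]*x[0] + x[1]*x[1] + x[2]*x[2] + x[3]*x[3] = 30
  r_xx[1] = x[0]*x[1] + x[1]*x[2] + x[2]*x[3] = 17
  r_xx[2] = x[0]*x[2] + x[1]*x[3] = 2
  r_xx[3] = x[0]*x[3] = -2
r_xx = [-2, 2, 17, 30, 17, 2, -2]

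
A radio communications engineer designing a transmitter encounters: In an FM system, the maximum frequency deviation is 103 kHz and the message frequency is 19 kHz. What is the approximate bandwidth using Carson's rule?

Carson's rule: BW = 2*(delta_f + f_m)
= 2*(103 + 19) kHz = 244 kHz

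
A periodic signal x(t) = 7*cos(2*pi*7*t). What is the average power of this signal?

Average power of A*cos(wt) is A^2/2.
P = 7^2 / 2 = 49/2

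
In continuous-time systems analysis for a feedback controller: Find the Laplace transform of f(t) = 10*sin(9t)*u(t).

Standard pair: sin(wt)*u(t) <-> w/(s^2+w^2)
With w = 9: L{10*sin(9t)*u(t)} = 90/(s^2+81)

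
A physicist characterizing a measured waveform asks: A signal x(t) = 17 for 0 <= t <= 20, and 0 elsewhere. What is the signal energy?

Energy = integral of |x(t)|^2 dt over the signal duration
= 17^2 * 20 = 289 * 20 = 5780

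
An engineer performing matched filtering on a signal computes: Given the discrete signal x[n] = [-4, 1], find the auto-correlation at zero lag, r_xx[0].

The auto-correlation at zero lag r_xx[0] equals the signal energy.
r_xx[0] = sum of x[n]^2 = (-4)^2 + 1^2
= 16 + 1 = 17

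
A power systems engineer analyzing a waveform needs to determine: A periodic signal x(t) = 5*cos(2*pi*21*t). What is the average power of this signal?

Average power of A*cos(wt) is A^2/2.
P = 5^2 / 2 = 25/2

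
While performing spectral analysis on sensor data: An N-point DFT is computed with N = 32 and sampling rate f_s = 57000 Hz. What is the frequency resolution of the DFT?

DFT frequency resolution = f_s / N
= 57000 / 32 = 7125/4 Hz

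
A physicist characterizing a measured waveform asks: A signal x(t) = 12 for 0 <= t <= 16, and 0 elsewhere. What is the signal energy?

Energy = integral of |x(t)|^2 dt over the signal duration
= 12^2 * 16 = 144 * 16 = 2304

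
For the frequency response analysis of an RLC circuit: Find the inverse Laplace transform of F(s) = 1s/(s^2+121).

Standard pair: s/(s^2+w^2) <-> cos(wt)*u(t)
With k=1, w=11: f(t) = cos(11t)*u(t)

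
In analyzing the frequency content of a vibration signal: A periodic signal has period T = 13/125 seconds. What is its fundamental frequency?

The fundamental frequency is the reciprocal of the period.
f = 1/T = 1/(13/125) = 125/13 Hz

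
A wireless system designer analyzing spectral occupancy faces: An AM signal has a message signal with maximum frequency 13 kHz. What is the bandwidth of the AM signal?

In AM (double-sideband), the bandwidth is twice the message frequency.
BW = 2 * f_m = 2 * 13 kHz = 26 kHz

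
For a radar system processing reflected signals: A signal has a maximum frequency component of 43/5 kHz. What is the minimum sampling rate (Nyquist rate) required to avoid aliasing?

By the Nyquist-Shannon sampling theorem,
the minimum sampling rate (Nyquist rate) must be at least 2 * f_max.
Nyquist rate = 2 * 43/5 kHz = 86/5 kHz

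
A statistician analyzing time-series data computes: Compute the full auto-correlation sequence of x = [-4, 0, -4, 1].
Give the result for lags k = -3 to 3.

r_xx[k] = sum_m x[m]*x[m+k], indexed from 0, for k = -3 to 3:
  r_xx[-3] = x[3]*x[0] = -4
  r_xx[-2] = x[2]*x[0] + x[3]*x[1] = 16
  r_xx[-1] = x[1]*x[0] + x[2]*x[1] + x[3]*x[2] = -4
  r_xx[0] = x[0]*x[0] + x[1]*x[1] + x[2]*x[2] + x[3]*x[3] = 33
  r_xx[1] = x[0]*x[1] + x[1]*x[2] + x[2]*x[3] = -4
  r_xx[2] = x[0]*x[2] + x[1]*x[3] = 16
  r_xx[3] = x[0]*x[3] = -4
r_xx = [-4, 16, -4, 33, -4, 16, -4]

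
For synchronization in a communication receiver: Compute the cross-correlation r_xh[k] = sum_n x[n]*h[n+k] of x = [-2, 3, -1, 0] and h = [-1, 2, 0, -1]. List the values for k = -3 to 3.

Both sequences indexed from 0 and zero outside their support.
Lags with overlap: k = -3 to 3.
  r_xh[-3] = x[3]*h[0] = 0
  r_xh[-2] = x[2]*h[0] + x[3]*h[1] = 1
  r_xh[-1] = x[1]*h[0] + x[2]*h[1] + x[3]*h[2] = -5
  r_xh[0] = x[0]*h[0] + x[1]*h[1] + x[2]*h[2] + x[3]*h[3] = 8
  r_xh[1] = x[0]*h[1] + x[1]*h[2] + x[2]*h[3] = -3
  r_xh[2] = x[0]*h[2] + x[1]*h[3] = -3
  r_xh[3] = x[0]*h[3] = 2
r_xh = [0, 1, -5, 8, -3, -3, 2] (for k = -3, ..., 3)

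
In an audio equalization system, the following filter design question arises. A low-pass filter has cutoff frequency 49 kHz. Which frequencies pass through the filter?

A low-pass filter passes all frequencies below the cutoff frequency 49 kHz and attenuates higher frequencies.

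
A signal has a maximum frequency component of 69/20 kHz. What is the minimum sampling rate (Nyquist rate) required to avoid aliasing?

By the Nyquist-Shannon sampling theorem,
the minimum sampling rate (Nyquist rate) must be at least 2 * f_max.
Nyquist rate = 2 * 69/20 kHz = 69/10 kHz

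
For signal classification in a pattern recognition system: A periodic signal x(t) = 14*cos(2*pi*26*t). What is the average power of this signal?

Average power of A*cos(wt) is A^2/2.
P = 14^2 / 2 = 196/2 = 98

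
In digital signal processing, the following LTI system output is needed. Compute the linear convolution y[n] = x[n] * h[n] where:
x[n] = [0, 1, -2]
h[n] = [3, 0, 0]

y[n] = sum_k x[k]*h[n-k]. Output length = len(x) + len(h) - 1 = 3 + 3 - 1 = 5.
y[0] = 0*3 = 0
y[1] = 1*3 + 0*0 = 3
y[2] = -2*3 + 1*0 + 0*0 = -6
y[3] = -2*0 + 1*0 = 0
y[4] = -2*0 = 0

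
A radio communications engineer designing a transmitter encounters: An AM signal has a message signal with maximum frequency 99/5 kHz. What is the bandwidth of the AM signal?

In AM (double-sideband), the bandwidth is twice the message frequency.
BW = 2 * f_m = 2 * 99/5 kHz = 198/5 kHz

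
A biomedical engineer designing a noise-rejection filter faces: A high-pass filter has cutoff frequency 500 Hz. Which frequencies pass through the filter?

A high-pass filter passes all frequencies above the cutoff frequency 500 Hz and attenuates lower frequencies.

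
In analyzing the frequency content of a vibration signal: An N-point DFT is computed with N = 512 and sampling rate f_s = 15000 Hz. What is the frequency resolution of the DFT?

DFT frequency resolution = f_s / N
= 15000 / 512 = 1875/64 Hz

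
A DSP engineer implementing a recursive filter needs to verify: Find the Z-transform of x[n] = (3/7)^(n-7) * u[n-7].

Time-shifting property: if X(z) = Z{x[n]}, then Z{x[n-d]} = z^(-d) * X(z)
X(z) = z/(z - 3/7) for x[n] = (3/7)^n * u[n]
Z{x[n-7]} = z^(-7) * z/(z - 3/7) = z^(-6)/(z - 3/7)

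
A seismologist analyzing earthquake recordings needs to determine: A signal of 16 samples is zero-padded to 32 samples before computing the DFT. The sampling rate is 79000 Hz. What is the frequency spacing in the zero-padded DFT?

Original DFT: N = 16, resolution = f_s/N = 79000/16 = 9875/2 Hz
Zero-padded DFT: N = 32, resolution = f_s/N = 79000/32 = 9875/4 Hz
Zero-padding interpolates the spectrum (finer frequency grid)
but does NOT improve the true spectral resolution (ability to resolve close frequencies).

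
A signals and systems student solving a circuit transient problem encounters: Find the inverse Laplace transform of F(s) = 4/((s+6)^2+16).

Standard pair: w/((s+a)^2+w^2) <-> e^(-at)*sin(wt)*u(t)
With a=6, w=4: f(t) = e^(-6t)*sin(4t)*u(t)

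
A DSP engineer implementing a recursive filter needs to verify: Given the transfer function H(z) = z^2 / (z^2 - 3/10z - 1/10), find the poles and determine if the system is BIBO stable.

Poles are roots of the denominator: z^2 - 3/10z - 1/10 = 0.
Quadratic formula: z = [-(-3/10) +/- sqrt((-3/10)^2 - 4*(-1/10))] / 2
Discriminant = 9/100 + 2/5 = 49/100; sqrt = 7/10.
z = (3/10 +/- 7/10) / 2 => z = 1/2 or z = -1/5.
|p1| = 1/2, |p2| = 1/5.
For BIBO stability, all poles must lie inside the unit circle (|p| < 1).
System is STABLE since both |p| < 1.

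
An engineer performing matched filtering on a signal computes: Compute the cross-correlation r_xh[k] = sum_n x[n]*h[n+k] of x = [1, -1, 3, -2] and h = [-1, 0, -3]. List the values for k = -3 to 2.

Both sequences indexed from 0 and zero outside their support.
Lags with overlap: k = -3 to 2.
  r_xh[-3] = x[3]*h[0] = 2
  r_xh[-2] = x[2]*h[0] + x[3]*h[1] = -3
  r_xh[-1] = x[1]*h[0] + x[2]*h[1] + x[3]*h[2] = 7
  r_xh[0] = x[0]*h[0] + x[1]*h[1] + x[2]*h[2] = -10
  r_xh[1] = x[0]*h[1] + x[1]*h[2] = 3
  r_xh[2] = x[0]*h[2] = -3
r_xh = [2, -3, 7, -10, 3, -3] (for k = -3, ..., 2)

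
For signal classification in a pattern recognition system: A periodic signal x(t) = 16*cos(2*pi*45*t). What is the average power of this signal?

Average power of A*cos(wt) is A^2/2.
P = 16^2 / 2 = 256/2 = 128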